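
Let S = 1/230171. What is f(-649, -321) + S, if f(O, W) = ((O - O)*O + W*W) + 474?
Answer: 23826151066/230171 ≈ 1.0352e+5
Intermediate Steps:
f(O, W) = 474 + W² (f(O, W) = (0*O + W²) + 474 = (0 + W²) + 474 = W² + 474 = 474 + W²)
S = 1/230171 ≈ 4.3446e-6
f(-649, -321) + S = (474 + (-321)²) + 1/230171 = (474 + 103041) + 1/230171 = 103515 + 1/230171 = 23826151066/230171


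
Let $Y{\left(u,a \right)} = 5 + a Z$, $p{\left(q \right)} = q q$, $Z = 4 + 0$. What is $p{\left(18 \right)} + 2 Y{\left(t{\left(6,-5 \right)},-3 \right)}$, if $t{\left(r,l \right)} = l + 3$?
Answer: $310$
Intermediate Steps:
$Z = 4$
$t{\left(r,l \right)} = 3 + l$
$p{\left(q \right)} = q^{2}$
$Y{\left(u,a \right)} = 5 + 4 a$ ($Y{\left(u,a \right)} = 5 + a 4 = 5 + 4 a$)
$p{\left(18 \right)} + 2 Y{\left(t{\left(6,-5 \right)},-3 \right)} = 18^{2} + 2 \left(5 + 4 \left(-3\right)\right) = 324 + 2 \left(5 - 12\right) = 324 + 2 \left(-7\right) = 324 - 14 = 310$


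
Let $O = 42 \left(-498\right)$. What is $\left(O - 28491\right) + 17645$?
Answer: $-31762$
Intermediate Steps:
$O = -20916$
$\left(O - 28491\right) + 17645 = \left(-20916 - 28491\right) + 17645 = -49407 + 17645 = -31762$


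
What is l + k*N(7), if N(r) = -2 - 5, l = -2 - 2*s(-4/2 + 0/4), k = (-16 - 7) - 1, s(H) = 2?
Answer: 162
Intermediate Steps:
k = -24 (k = -23 - 1 = -24)
l = -6 (l = -2 - 2*2 = -2 - 4 = -6)
N(r) = -7
l + k*N(7) = -6 - 24*(-7) = -6 + 168 = 162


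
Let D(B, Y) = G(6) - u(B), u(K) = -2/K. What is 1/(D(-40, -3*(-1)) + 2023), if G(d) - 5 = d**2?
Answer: 20/41279 ≈ 0.00048451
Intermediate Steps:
G(d) = 5 + d**2
D(B, Y) = 41 + 2/B (D(B, Y) = (5 + 6**2) - (-2)/B = (5 + 36) + 2/B = 41 + 2/B)
1/(D(-40, -3*(-1)) + 2023) = 1/((41 + 2/(-40)) + 2023) = 1/((41 + 2*(-1/40)) + 2023) = 1/((41 - 1/20) + 2023) = 1/(819/20 + 2023) = 1/(41279/20) = 20/41279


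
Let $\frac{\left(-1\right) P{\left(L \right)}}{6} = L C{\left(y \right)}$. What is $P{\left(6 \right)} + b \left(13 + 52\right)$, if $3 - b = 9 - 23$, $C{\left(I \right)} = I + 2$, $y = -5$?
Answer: $1213$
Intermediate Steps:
$C{\left(I \right)} = 2 + I$
$P{\left(L \right)} = 18 L$ ($P{\left(L \right)} = - 6 L \left(2 - 5\right) = - 6 L \left(-3\right) = - 6 \left(- 3 L\right) = 18 L$)
$b = 17$ ($b = 3 - \left(9 - 23\right) = 3 - -14 = 3 + 14 = 17$)
$P{\left(6 \right)} + b \left(13 + 52\right) = 18 \cdot 6 + 17 \left(13 + 52\right) = 108 + 17 \cdot 65 = 108 + 1105 = 1213$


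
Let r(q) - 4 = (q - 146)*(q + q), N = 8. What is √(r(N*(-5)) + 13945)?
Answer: √28829 ≈ 169.79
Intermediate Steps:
r(q) = 4 + 2*q*(-146 + q) (r(q) = 4 + (q - 146)*(q + q) = 4 + (-146 + q)*(2*q) = 4 + 2*q*(-146 + q))
√(r(N*(-5)) + 13945) = √((4 - 2336*(-5) + 2*(8*(-5))²) + 13945) = √((4 - 292*(-40) + 2*(-40)²) + 13945) = √((4 + 11680 + 2*1600) + 13945) = √((4 + 11680 + 3200) + 13945) = √(14884 + 13945) = √28829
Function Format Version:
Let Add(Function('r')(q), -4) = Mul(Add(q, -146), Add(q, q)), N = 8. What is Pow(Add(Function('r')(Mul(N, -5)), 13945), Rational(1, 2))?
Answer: Pow(28829, Rational(1, 2)) ≈ 169.79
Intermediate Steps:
Function('r')(q) = Add(4, Mul(2, q, Add(-146, q))) (Function('r')(q) = Add(4, Mul(Add(q, -146), Add(q, q))) = Add(4, Mul(Add(-146, q), Mul(2, q))) = Add(4, Mul(2, q, Add(-146, q))))
Pow(Add(Function('r')(Mul(N, -5)), 13945), Rational(1, 2)) = Pow(Add(Add(4, Mul(-292, Mul(8, -5)), Mul(2, Pow(Mul(8, -5), 2))), 13945), Rational(1, 2)) = Pow(Add(Add(4, Mul(-292, -40), Mul(2, Pow(-40, 2))), 13945), Rational(1, 2)) = Pow(Add(Add(4, 11680, Mul(2, 1600)), 13945), Rational(1, 2)) = Pow(Add(Add(4, 11680, 3200), 13945), Rational(1, 2)) = Pow(Add(14884, 13945), Rational(1, 2)) = Pow(28829, Rational(1, 2))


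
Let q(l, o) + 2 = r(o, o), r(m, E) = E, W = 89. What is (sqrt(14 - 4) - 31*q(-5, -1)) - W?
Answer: 4 + sqrt(10) ≈ 7.1623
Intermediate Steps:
q(l, o) = -2 + o
(sqrt(14 - 4) - 31*q(-5, -1)) - W = (sqrt(14 - 4) - 31*(-2 - 1)) - 1*89 = (sqrt(10) - 31*(-3)) - 89 = (sqrt(10) + 93) - 89 = (93 + sqrt(10)) - 89 = 4 + sqrt(10)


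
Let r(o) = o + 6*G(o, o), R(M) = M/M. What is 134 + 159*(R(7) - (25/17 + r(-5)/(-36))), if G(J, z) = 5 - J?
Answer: 61627/204 ≈ 302.09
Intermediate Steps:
R(M) = 1
r(o) = 30 - 5*o (r(o) = o + 6*(5 - o) = o + (30 - 6*o) = 30 - 5*o)
134 + 159*(R(7) - (25/17 + r(-5)/(-36))) = 134 + 159*(1 - (25/17 + (30 - 5*(-5))/(-36))) = 134 + 159*(1 - (25*(1/17) + (30 + 25)*(-1/36))) = 134 + 159*(1 - (25/17 + 55*(-1/36))) = 134 + 159*(1 - (25/17 - 55/36)) = 134 + 159*(1 - 1*(-35/612)) = 134 + 159*(1 + 35/612) = 134 + 159*(647/612) = 134 + 34291/204 = 61627/204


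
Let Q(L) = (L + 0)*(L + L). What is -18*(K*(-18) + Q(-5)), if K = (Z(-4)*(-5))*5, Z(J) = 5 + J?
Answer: -9000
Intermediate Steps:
Q(L) = 2*L**2 (Q(L) = L*(2*L) = 2*L**2)
K = -25 (K = ((5 - 4)*(-5))*5 = (1*(-5))*5 = -5*5 = -25)
-18*(K*(-18) + Q(-5)) = -18*(-25*(-18) + 2*(-5)**2) = -18*(450 + 2*25) = -18*(450 + 50) = -18*500 = -9000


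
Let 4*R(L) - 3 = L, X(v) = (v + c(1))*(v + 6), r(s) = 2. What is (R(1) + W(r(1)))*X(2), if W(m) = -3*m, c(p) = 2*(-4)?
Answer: 240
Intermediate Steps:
c(p) = -8
X(v) = (-8 + v)*(6 + v) (X(v) = (v - 8)*(v + 6) = (-8 + v)*(6 + v))
R(L) = ¾ + L/4
(R(1) + W(r(1)))*X(2) = ((¾ + (¼)*1) - 3*2)*(-48 + 2² - 2*2) = ((¾ + ¼) - 6)*(-48 + 4 - 4) = (1 - 6)*(-48) = -5*(-48) = 240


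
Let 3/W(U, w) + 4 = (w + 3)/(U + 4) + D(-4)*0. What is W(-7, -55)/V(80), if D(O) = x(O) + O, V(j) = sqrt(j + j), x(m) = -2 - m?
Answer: 9*sqrt(10)/1600 ≈ 0.017788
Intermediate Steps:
V(j) = sqrt(2)*sqrt(j) (V(j) = sqrt(2*j) = sqrt(2)*sqrt(j))
D(O) = -2 (D(O) = (-2 - O) + O = -2)
W(U, w) = 3/(-4 + (3 + w)/(4 + U)) (W(U, w) = 3/(-4 + ((w + 3)/(U + 4) - 2*0)) = 3/(-4 + ((3 + w)/(4 + U) + 0)) = 3/(-4 + (3 + w)/(4 + U)))
W(-7, -55)/V(80) = (3*(4 - 7)/(-13 - 55 - 4*(-7)))/((sqrt(2)*sqrt(80))) = (3*(-3)/(-13 - 55 + 28))/((sqrt(2)*(4*sqrt(5)))) = (3*(-3)/(-40))/((4*sqrt(10))) = (3*(-1/40)*(-3))*(sqrt(10)/40) = 9*(sqrt(10)/40)/40 = 9*sqrt(10)/1600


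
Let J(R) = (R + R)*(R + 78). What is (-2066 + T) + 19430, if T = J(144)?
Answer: 81300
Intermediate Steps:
J(R) = 2*R*(78 + R) (J(R) = (2*R)*(78 + R) = 2*R*(78 + R))
T = 63936 (T = 2*144*(78 + 144) = 2*144*222 = 63936)
(-2066 + T) + 19430 = (-2066 + 63936) + 19430 = 61870 + 19430 = 81300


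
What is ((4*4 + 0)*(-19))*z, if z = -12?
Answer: 3648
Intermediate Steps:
((4*4 + 0)*(-19))*z = ((4*4 + 0)*(-19))*(-12) = ((16 + 0)*(-19))*(-12) = (16*(-19))*(-12) = -304*(-12) = 3648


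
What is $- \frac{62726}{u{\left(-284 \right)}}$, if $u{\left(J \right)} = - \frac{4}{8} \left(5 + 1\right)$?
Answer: $\frac{62726}{3} \approx 20909.0$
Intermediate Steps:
$u{\left(J \right)} = -3$ ($u{\left(J \right)} = \left(-4\right) \frac{1}{8} \cdot 6 = \left(- \frac{1}{2}\right) 6 = -3$)
$- \frac{62726}{u{\left(-284 \right)}} = - \frac{62726}{-3} = \left(-62726\right) \left(- \frac{1}{3}\right) = \frac{62726}{3}$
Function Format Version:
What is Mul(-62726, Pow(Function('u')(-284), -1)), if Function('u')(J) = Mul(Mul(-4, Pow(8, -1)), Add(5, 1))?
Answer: Rational(62726, 3) ≈ 20909.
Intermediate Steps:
Function('u')(J) = -3 (Function('u')(J) = Mul(Mul(-4, Rational(1, 8)), 6) = Mul(Rational(-1, 2), 6) = -3)
Mul(-62726, Pow(Function('u')(-284), -1)) = Mul(-62726, Pow(-3, -1)) = Mul(-62726, Rational(-1, 3)) = Rational(62726, 3)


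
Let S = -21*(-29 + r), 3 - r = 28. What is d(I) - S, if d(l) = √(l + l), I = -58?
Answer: -1134 + 2*I*√29 ≈ -1134.0 + 10.77*I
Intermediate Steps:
r = -25 (r = 3 - 1*28 = 3 - 28 = -25)
d(l) = √2*√l (d(l) = √(2*l) = √2*√l)
S = 1134 (S = -21*(-29 - 25) = -21*(-54) = 1134)
d(I) - S = √2*√(-58) - 1*1134 = √2*(I*√58) - 1134 = 2*I*√29 - 1134 = -1134 + 2*I*√29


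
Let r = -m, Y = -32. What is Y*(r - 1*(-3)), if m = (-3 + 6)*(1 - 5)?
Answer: -480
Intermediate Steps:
m = -12 (m = 3*(-4) = -12)
r = 12 (r = -1*(-12) = 12)
Y*(r - 1*(-3)) = -32*(12 - 1*(-3)) = -32*(12 + 3) = -32*15 = -480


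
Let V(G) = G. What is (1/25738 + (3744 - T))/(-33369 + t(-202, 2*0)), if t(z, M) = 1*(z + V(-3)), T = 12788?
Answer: 232774471/864127612 ≈ 0.26937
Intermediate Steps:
t(z, M) = -3 + z (t(z, M) = 1*(z - 3) = 1*(-3 + z) = -3 + z)
(1/25738 + (3744 - T))/(-33369 + t(-202, 2*0)) = (1/25738 + (3744 - 1*12788))/(-33369 + (-3 - 202)) = (1/25738 + (3744 - 12788))/(-33369 - 205) = (1/25738 - 9044)/(-33574) = -232774471/25738*(-1/33574) = 232774471/864127612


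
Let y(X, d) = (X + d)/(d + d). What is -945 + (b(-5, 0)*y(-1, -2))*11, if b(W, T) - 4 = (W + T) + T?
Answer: -3813/4 ≈ -953.25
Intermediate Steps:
y(X, d) = (X + d)/(2*d) (y(X, d) = (X + d)/((2*d)) = (X + d)*(1/(2*d)) = (X + d)/(2*d))
b(W, T) = 4 + W + 2*T (b(W, T) = 4 + ((W + T) + T) = 4 + ((T + W) + T) = 4 + (W + 2*T) = 4 + W + 2*T)
-945 + (b(-5, 0)*y(-1, -2))*11 = -945 + ((4 - 5 + 2*0)*((1/2)*(-1 - 2)/(-2)))*11 = -945 + ((4 - 5 + 0)*((1/2)*(-1/2)*(-3)))*11 = -945 - 1*3/4*11 = -945 - 3/4*11 = -945 - 33/4 = -3813/4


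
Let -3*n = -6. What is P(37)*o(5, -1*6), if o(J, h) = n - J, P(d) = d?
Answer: -111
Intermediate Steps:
n = 2 (n = -⅓*(-6) = 2)
o(J, h) = 2 - J
P(37)*o(5, -1*6) = 37*(2 - 1*5) = 37*(2 - 5) = 37*(-3) = -111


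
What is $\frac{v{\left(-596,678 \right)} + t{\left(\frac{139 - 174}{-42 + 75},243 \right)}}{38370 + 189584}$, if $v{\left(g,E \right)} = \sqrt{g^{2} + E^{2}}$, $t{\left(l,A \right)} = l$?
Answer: $- \frac{35}{7522482} + \frac{5 \sqrt{8149}}{113977} \approx 0.0039554$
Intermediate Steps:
$v{\left(g,E \right)} = \sqrt{E^{2} + g^{2}}$
$\frac{v{\left(-596,678 \right)} + t{\left(\frac{139 - 174}{-42 + 75},243 \right)}}{38370 + 189584} = \frac{\sqrt{678^{2} + \left(-596\right)^{2}} + \frac{139 - 174}{-42 + 75}}{38370 + 189584} = \frac{\sqrt{459684 + 355216} - \frac{35}{33}}{227954} = \left(\sqrt{814900} - \frac{35}{33}\right) \frac{1}{227954} = \left(10 \sqrt{8149} - \frac{35}{33}\right) \frac{1}{227954} = \left(- \frac{35}{33} + 10 \sqrt{8149}\right) \frac{1}{227954} = - \frac{35}{7522482} + \frac{5 \sqrt{8149}}{113977}$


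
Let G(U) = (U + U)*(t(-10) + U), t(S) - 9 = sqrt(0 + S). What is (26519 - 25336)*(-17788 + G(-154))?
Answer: 31789576 - 364364*I*sqrt(10) ≈ 3.179e+7 - 1.1522e+6*I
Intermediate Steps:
t(S) = 9 + sqrt(S) (t(S) = 9 + sqrt(0 + S) = 9 + sqrt(S))
G(U) = 2*U*(9 + U + I*sqrt(10)) (G(U) = (U + U)*((9 + sqrt(-10)) + U) = (2*U)*((9 + I*sqrt(10)) + U) = (2*U)*(9 + U + I*sqrt(10)) = 2*U*(9 + U + I*sqrt(10)))
(26519 - 25336)*(-17788 + G(-154)) = (26519 - 25336)*(-17788 + 2*(-154)*(9 - 154 + I*sqrt(10))) = 1183*(-17788 + 2*(-154)*(-145 + I*sqrt(10))) = 1183*(-17788 + (44660 - 308*I*sqrt(10))) = 1183*(26872 - 308*I*sqrt(10)) = 31789576 - 364364*I*sqrt(10)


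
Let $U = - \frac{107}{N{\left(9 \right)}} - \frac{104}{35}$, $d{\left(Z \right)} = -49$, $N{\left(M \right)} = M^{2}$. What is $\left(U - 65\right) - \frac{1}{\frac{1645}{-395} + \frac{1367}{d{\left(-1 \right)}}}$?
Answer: $- \frac{24370476331}{351863190} \approx -69.261$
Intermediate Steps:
$U = - \frac{12169}{2835}$ ($U = - \frac{107}{9^{2}} - \frac{104}{35} = - \frac{107}{81} - \frac{104}{35} = - \frac{12169}{2835} \approx -4.2924$)
$\left(U - 65\right) - \frac{1}{\frac{1645}{-395} + \frac{1367}{d{\left(-1 \right)}}} = \left(- \frac{12169}{2835} - 65\right) - \frac{1}{\frac{1645}{-395} + \frac{1367}{-49}} = \left(- \frac{12169}{2835} - 65\right) - \frac{1}{1645 \left(- \frac{1}{395}\right) + 1367 \left(- \frac{1}{49}\right)} = - \frac{196444}{2835} - \frac{1}{- \frac{329}{79} - \frac{1367}{49}} = - \frac{196444}{2835} - \frac{1}{- \frac{124114}{3871}} = - \frac{196444}{2835} - - \frac{3871}{124114} = - \frac{196444}{2835} + \frac{3871}{124114} = - \frac{24370476331}{351863190}$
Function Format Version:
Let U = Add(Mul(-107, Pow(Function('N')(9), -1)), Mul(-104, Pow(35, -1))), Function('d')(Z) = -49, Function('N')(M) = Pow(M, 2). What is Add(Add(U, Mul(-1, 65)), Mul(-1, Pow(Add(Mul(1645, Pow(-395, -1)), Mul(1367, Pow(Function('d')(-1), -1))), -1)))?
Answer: Rational(-24370476331, 351863190) ≈ -69.261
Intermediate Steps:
U = Rational(-12169, 2835) (U = Add(Mul(-107, Pow(Pow(9, 2), -1)), Mul(-104, Pow(35, -1))) = Add(Mul(-107, Pow(81, -1)), Mul(-104, Rational(1, 35))) = Add(Mul(-107, Rational(1, 81)), Rational(-104, 35)) = Add(Rational(-107, 81), Rational(-104, 35)) = Rational(-12169, 2835) ≈ -4.2924)
Add(Add(U, Mul(-1, 65)), Mul(-1, Pow(Add(Mul(1645, Pow(-395, -1)), Mul(1367, Pow(Function('d')(-1), -1))), -1))) = Add(Add(Rational(-12169, 2835), Mul(-1, 65)), Mul(-1, Pow(Add(Mul(1645, Pow(-395, -1)), Mul(1367, Pow(-49, -1))), -1))) = Add(Add(Rational(-12169, 2835), -65), Mul(-1, Pow(Add(Mul(1645, Rational(-1, 395)), Mul(1367, Rational(-1, 49))), -1))) = Add(Rational(-196444, 2835), Mul(-1, Pow(Add(Rational(-329, 79), Rational(-1367, 49)), -1))) = Add(Rational(-196444, 2835), Mul(-1, Pow(Rational(-124114, 3871), -1))) = Add(Rational(-196444, 2835), Mul(-1, Rational(-3871, 124114))) = Add(Rational(-196444, 2835), Rational(3871, 124114)) = Rational(-24370476331, 351863190)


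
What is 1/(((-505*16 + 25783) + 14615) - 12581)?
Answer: 1/19737 ≈ 5.0666e-5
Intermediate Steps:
1/(((-505*16 + 25783) + 14615) - 12581) = 1/(((-8080 + 25783) + 14615) - 12581) = 1/((17703 + 14615) - 12581) = 1/(32318 - 12581) = 1/19737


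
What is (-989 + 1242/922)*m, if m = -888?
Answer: 404313504/461 ≈ 8.7704e+5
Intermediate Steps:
(-989 + 1242/922)*m = (-989 + 1242/922)*(-888) = (-989 + 1242*(1/922))*(-888) = (-989 + 621/461)*(-888) = -455308/461*(-888) = 404313504/461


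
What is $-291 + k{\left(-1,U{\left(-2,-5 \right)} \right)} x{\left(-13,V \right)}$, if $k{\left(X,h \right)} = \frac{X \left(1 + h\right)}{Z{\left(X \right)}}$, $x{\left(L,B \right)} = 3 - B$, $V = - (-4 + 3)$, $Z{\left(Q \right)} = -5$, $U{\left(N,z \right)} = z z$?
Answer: $- \frac{1403}{5} \approx -280.6$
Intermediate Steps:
$U{\left(N,z \right)} = z^{2}$
$V = 1$ ($V = \left(-1\right) \left(-1\right) = 1$)
$k{\left(X,h \right)} = - \frac{X \left(1 + h\right)}{5}$ ($k{\left(X,h \right)} = \frac{X \left(1 + h\right)}{-5} = X \left(1 + h\right) \left(- \frac{1}{5}\right) = - \frac{X \left(1 + h\right)}{5}$)
$-291 + k{\left(-1,U{\left(-2,-5 \right)} \right)} x{\left(-13,V \right)} = -291 + \left(- \frac{1}{5}\right) \left(-1\right) \left(1 + \left(-5\right)^{2}\right) \left(3 - 1\right) = -291 + \left(- \frac{1}{5}\right) \left(-1\right) \left(1 + 25\right) \left(3 - 1\right) = -291 + \left(- \frac{1}{5}\right) \left(-1\right) 26 \cdot 2 = -291 + \frac{26}{5} \cdot 2 = -291 + \frac{52}{5} = - \frac{1403}{5}$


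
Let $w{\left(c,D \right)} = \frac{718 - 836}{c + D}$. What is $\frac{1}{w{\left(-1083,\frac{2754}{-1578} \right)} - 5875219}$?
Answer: $- \frac{142644}{838064723519} \approx -1.7021 \cdot 10^{-7}$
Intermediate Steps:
$w{\left(c,D \right)} = - \frac{118}{D + c}$
$\frac{1}{w{\left(-1083,\frac{2754}{-1578} \right)} - 5875219} = \frac{1}{- \frac{118}{\frac{2754}{-1578} - 1083} - 5875219} = \frac{1}{- \frac{118}{2754 \left(- \frac{1}{1578}\right) - 1083} - 5875219} = \frac{1}{- \frac{118}{- \frac{459}{263} - 1083} - 5875219} = \frac{1}{- \frac{118}{- \frac{285288}{263}} - 5875219} = \frac{1}{\left(-118\right) \left(- \frac{263}{285288}\right) - 5875219} = \frac{1}{\frac{15517}{142644} - 5875219} = \frac{1}{- \frac{838064723519}{142644}} = - \frac{142644}{838064723519}$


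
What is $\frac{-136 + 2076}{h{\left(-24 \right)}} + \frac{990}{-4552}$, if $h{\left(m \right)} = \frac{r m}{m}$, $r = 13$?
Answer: $\frac{4409005}{29588} \approx 149.01$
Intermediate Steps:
$h{\left(m \right)} = 13$ ($h{\left(m \right)} = \frac{13 m}{m} = 13$)
$\frac{-136 + 2076}{h{\left(-24 \right)}} + \frac{990}{-4552} = \frac{-136 + 2076}{13} + \frac{990}{-4552} = 1940 \cdot \frac{1}{13} + 990 \left(- \frac{1}{4552}\right) = \frac{1940}{13} - \frac{495}{2276} = \frac{4409005}{29588}$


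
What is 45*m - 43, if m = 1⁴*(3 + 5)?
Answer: 317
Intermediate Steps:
m = 8 (m = 1*8 = 8)
45*m - 43 = 45*8 - 43 = 360 - 43 = 317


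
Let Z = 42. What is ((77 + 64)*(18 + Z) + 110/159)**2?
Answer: 1809697562500/25281 ≈ 7.1583e+7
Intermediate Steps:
((77 + 64)*(18 + Z) + 110/159)**2 = ((77 + 64)*(18 + 42) + 110/159)**2 = (141*60 + 110*(1/159))**2 = (8460 + 110/159)**2 = (1345250/159)**2 = 1809697562500/25281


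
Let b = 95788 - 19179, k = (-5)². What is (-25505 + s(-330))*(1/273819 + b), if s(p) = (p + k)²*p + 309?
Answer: -49575824595158024/21063 ≈ -2.3537e+12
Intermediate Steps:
k = 25
b = 76609
s(p) = 309 + p*(25 + p)² (s(p) = (p + 25)²*p + 309 = (25 + p)²*p + 309 = p*(25 + p)² + 309 = 309 + p*(25 + p)²)
(-25505 + s(-330))*(1/273819 + b) = (-25505 + (309 - 330*(25 - 330)²))*(1/273819 + 76609) = (-25505 + (309 - 330*(-305)²))*(1/273819 + 76609) = (-25505 + (309 - 330*93025))*(20976999772/273819) = (-25505 + (309 - 30698250))*(20976999772/273819) = (-25505 - 30697941)*(20976999772/273819) = -30723446*20976999772/273819 = -49575824595158024/21063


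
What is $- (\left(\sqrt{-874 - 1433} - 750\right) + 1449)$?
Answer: $-699 - i \sqrt{2307} \approx -699.0 - 48.031 i$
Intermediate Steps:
$- (\left(\sqrt{-874 - 1433} - 750\right) + 1449) = - (\left(\sqrt{-2307} - 750\right) + 1449) = - (\left(i \sqrt{2307} - 750\right) + 1449) = - (\left(-750 + i \sqrt{2307}\right) + 1449) = - (699 + i \sqrt{2307}) = -699 - i \sqrt{2307}$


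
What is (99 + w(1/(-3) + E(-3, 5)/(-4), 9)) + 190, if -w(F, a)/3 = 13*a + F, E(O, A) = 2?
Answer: -119/2 ≈ -59.500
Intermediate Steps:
w(F, a) = -39*a - 3*F (w(F, a) = -3*(13*a + F) = -3*(F + 13*a) = -39*a - 3*F)
(99 + w(1/(-3) + E(-3, 5)/(-4), 9)) + 190 = (99 + (-39*9 - 3*(1/(-3) + 2/(-4)))) + 190 = (99 + (-351 - 3*(1*(-1/3) + 2*(-1/4)))) + 190 = (99 + (-351 - 3*(-1/3 - 1/2))) + 190 = (99 + (-351 - 3*(-5/6))) + 190 = (99 + (-351 + 5/2)) + 190 = (99 - 697/2) + 190 = -499/2 + 190 = -119/2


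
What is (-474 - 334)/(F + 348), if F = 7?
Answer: -808/355 ≈ -2.2761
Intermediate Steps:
(-474 - 334)/(F + 348) = (-474 - 334)/(7 + 348) = -808/355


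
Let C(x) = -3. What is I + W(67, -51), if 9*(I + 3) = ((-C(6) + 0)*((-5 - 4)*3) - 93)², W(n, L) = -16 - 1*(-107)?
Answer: 3452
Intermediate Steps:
W(n, L) = 91 (W(n, L) = -16 + 107 = 91)
I = 3361 (I = -3 + ((-1*(-3) + 0)*((-5 - 4)*3) - 93)²/9 = -3 + ((3 + 0)*(-9*3) - 93)²/9 = -3 + (3*(-27) - 93)²/9 = -3 + (-81 - 93)²/9 = -3 + (⅑)*(-174)² = -3 + (⅑)*30276 = -3 + 3364 = 3361)
I + W(67, -51) = 3361 + 91 = 3452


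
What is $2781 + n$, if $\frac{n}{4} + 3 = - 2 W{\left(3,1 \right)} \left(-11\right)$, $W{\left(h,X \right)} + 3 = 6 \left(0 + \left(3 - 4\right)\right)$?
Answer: $1977$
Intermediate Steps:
$W{\left(h,X \right)} = -9$ ($W{\left(h,X \right)} = -3 + 6 \left(0 + \left(3 - 4\right)\right) = -3 + 6 \left(0 - 1\right) = -3 + 6 \left(-1\right) = -3 - 6 = -9$)
$n = -804$ ($n = -12 + 4 \left(-2\right) \left(-9\right) \left(-11\right) = -12 + 4 \cdot 18 \left(-11\right) = -12 + 4 \left(-198\right) = -12 - 792 = -804$)
$2781 + n = 2781 - 804 = 1977$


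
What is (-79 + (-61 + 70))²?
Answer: 4900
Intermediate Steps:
(-79 + (-61 + 70))² = (-79 + 9)² = (-70)² = 4900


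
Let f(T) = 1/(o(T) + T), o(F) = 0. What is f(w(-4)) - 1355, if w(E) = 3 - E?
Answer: -9484/7 ≈ -1354.9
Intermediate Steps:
f(T) = 1/T (f(T) = 1/(0 + T) = 1/T)
f(w(-4)) - 1355 = 1/(3 - 1*(-4)) - 1355 = 1/(3 + 4) - 1355 = 1/7 - 1355 = ⅐ - 1355 = -9484/7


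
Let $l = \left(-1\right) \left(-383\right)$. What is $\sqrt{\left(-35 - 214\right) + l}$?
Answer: $\sqrt{134} \approx 11.576$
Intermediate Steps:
$l = 383$
$\sqrt{\left(-35 - 214\right) + l} = \sqrt{\left(-35 - 214\right) + 383} = \sqrt{-249 + 383} = \sqrt{134}$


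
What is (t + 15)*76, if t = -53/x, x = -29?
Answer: 37088/29 ≈ 1278.9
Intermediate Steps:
t = 53/29 (t = -53/(-29) = -53*(-1/29) = 53/29 ≈ 1.8276)
(t + 15)*76 = (53/29 + 15)*76 = (488/29)*76 = 37088/29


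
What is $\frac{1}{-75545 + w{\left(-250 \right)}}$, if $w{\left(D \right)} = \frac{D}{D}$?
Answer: $- \frac{1}{75544} \approx -1.3237 \cdot 10^{-5}$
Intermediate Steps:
$w{\left(D \right)} = 1$
$\frac{1}{-75545 + w{\left(-250 \right)}} = \frac{1}{-75545 + 1} = \frac{1}{-75544} = - \frac{1}{75544}$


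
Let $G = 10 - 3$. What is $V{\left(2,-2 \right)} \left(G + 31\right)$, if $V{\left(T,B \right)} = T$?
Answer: $76$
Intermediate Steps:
$G = 7$ ($G = 10 - 3 = 7$)
$V{\left(2,-2 \right)} \left(G + 31\right) = 2 \left(7 + 31\right) = 2 \cdot 38 = 76$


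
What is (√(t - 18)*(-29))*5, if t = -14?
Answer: -580*I*√2 ≈ -820.24*I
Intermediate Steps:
(√(t - 18)*(-29))*5 = (√(-14 - 18)*(-29))*5 = (√(-32)*(-29))*5 = ((4*I*√2)*(-29))*5 = -116*I*√2*5 = -580*I*√2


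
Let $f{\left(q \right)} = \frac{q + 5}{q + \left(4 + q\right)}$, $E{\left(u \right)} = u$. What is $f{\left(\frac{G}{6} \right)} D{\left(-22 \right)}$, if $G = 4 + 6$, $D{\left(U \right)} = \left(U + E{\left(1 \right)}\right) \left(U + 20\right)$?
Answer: $\frac{420}{11} \approx 38.182$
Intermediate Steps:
$D{\left(U \right)} = \left(1 + U\right) \left(20 + U\right)$ ($D{\left(U \right)} = \left(U + 1\right) \left(U + 20\right) = \left(1 + U\right) \left(20 + U\right)$)
$G = 10$
$f{\left(q \right)} = \frac{5 + q}{4 + 2 q}$
$f{\left(\frac{G}{6} \right)} D{\left(-22 \right)} = \frac{5 + \frac{10}{6}}{2 \left(2 + \frac{10}{6}\right)} \left(20 + \left(-22\right)^{2} + 21 \left(-22\right)\right) = \frac{5 + 10 \cdot \frac{1}{6}}{2 \left(2 + 10 \cdot \frac{1}{6}\right)} \left(20 + 484 - 462\right) = \frac{5 + \frac{5}{3}}{2 \left(2 + \frac{5}{3}\right)} 42 = \frac{1}{2} \frac{1}{\frac{11}{3}} \cdot \frac{20}{3} \cdot 42 = \frac{1}{2} \cdot \frac{3}{11} \cdot \frac{20}{3} \cdot 42 = \frac{10}{11} \cdot 42 = \frac{420}{11}$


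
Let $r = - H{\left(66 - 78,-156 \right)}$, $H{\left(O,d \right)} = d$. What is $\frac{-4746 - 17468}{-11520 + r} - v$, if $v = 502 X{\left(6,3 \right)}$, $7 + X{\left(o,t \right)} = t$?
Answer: $\frac{11420563}{5682} \approx 2010.0$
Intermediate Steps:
$X{\left(o,t \right)} = -7 + t$
$r = 156$ ($r = \left(-1\right) \left(-156\right) = 156$)
$v = -2008$ ($v = 502 \left(-7 + 3\right) = 502 \left(-4\right) = -2008$)
$\frac{-4746 - 17468}{-11520 + r} - v = \frac{-4746 - 17468}{-11520 + 156} - -2008 = - \frac{22214}{-11364} + 2008 = \left(-22214\right) \left(- \frac{1}{11364}\right) + 2008 = \frac{11107}{5682} + 2008 = \frac{11420563}{5682}$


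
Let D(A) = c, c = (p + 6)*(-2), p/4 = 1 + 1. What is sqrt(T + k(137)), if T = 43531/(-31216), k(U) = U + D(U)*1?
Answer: 97*sqrt(696507)/7804 ≈ 10.373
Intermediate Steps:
p = 8 (p = 4*(1 + 1) = 4*2 = 8)
c = -28 (c = (8 + 6)*(-2) = 14*(-2) = -28)
D(A) = -28
k(U) = -28 + U (k(U) = U - 28*1 = U - 28 = -28 + U)
T = -43531/31216 (T = 43531*(-1/31216) = -43531/31216 ≈ -1.3945)
sqrt(T + k(137)) = sqrt(-43531/31216 + (-28 + 137)) = sqrt(-43531/31216 + 109) = sqrt(3359013/31216) = 97*sqrt(696507)/7804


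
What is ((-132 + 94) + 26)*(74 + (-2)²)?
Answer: -936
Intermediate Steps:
((-132 + 94) + 26)*(74 + (-2)²) = (-38 + 26)*(74 + 4) = -12*78 = -936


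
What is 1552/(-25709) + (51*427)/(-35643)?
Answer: -205060943/305448629 ≈ -0.67134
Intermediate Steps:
1552/(-25709) + (51*427)/(-35643) = 1552*(-1/25709) + 21777*(-1/35643) = -1552/25709 - 7259/11881 = -205060943/305448629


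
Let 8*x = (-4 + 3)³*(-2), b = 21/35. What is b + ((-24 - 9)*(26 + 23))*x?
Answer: -8073/20 ≈ -403.65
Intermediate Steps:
b = ⅗ (b = 21*(1/35) = ⅗ ≈ 0.60000)
x = ¼ (x = ((-4 + 3)³*(-2))/8 = ((-1)³*(-2))/8 = (-1*(-2))/8 = (⅛)*2 = ¼ ≈ 0.25000)
b + ((-24 - 9)*(26 + 23))*x = ⅗ + ((-24 - 9)*(26 + 23))*(¼) = ⅗ - 33*49*(¼) = ⅗ - 1617*¼ = ⅗ - 1617/4 = -8073/20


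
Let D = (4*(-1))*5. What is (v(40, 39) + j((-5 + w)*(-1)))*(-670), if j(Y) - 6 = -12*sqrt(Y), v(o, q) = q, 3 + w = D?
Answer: -30150 + 16080*sqrt(7) ≈ 12394.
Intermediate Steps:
D = -20 (D = -4*5 = -20)
w = -23 (w = -3 - 20 = -23)
j(Y) = 6 - 12*sqrt(Y)
(v(40, 39) + j((-5 + w)*(-1)))*(-670) = (39 + (6 - 12*2*sqrt(7)))*(-670) = (39 + (6 - 24*sqrt(7)))*(-670) = (45 - 24*sqrt(7))*(-670) = -30150 + 16080*sqrt(7)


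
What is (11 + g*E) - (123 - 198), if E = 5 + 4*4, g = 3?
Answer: 149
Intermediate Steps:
E = 21 (E = 5 + 16 = 21)
(11 + g*E) - (123 - 198) = (11 + 3*21) - (123 - 198) = (11 + 63) - 1*(-75) = 74 + 75 = 149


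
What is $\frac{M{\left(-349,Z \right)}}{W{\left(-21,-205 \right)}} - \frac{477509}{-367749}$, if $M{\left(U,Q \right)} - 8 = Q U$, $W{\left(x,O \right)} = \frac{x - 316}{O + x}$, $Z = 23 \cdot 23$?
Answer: $- \frac{15343260706429}{123931413} \approx -1.238 \cdot 10^{5}$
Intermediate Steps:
$Z = 529$
$W{\left(x,O \right)} = \frac{-316 + x}{O + x}$
$M{\left(U,Q \right)} = 8 + Q U$
$\frac{M{\left(-349,Z \right)}}{W{\left(-21,-205 \right)}} - \frac{477509}{-367749} = \frac{8 + 529 \left(-349\right)}{\frac{1}{-205 - 21} \left(-316 - 21\right)} - \frac{477509}{-367749} = \frac{8 - 184621}{\frac{1}{-226} \left(-337\right)} - - \frac{477509}{367749} = - \frac{184613}{\left(- \frac{1}{226}\right) \left(-337\right)} + \frac{477509}{367749} = - \frac{184613}{\frac{337}{226}} + \frac{477509}{367749} = \left(-184613\right) \frac{226}{337} + \frac{477509}{367749} = - \frac{41722538}{337} + \frac{477509}{367749} = - \frac{15343260706429}{123931413}$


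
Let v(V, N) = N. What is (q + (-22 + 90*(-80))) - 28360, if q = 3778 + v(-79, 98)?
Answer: -31706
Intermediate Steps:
q = 3876 (q = 3778 + 98 = 3876)
(q + (-22 + 90*(-80))) - 28360 = (3876 + (-22 + 90*(-80))) - 28360 = (3876 + (-22 - 7200)) - 28360 = (3876 - 7222) - 28360 = -3346 - 28360 = -31706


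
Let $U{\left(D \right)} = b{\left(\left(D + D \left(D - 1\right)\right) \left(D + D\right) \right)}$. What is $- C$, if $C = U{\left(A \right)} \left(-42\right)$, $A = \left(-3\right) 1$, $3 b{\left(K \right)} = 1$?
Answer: $14$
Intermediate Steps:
$b{\left(K \right)} = \frac{1}{3}$ ($b{\left(K \right)} = \frac{1}{3} \cdot 1 = \frac{1}{3}$)
$A = -3$
$U{\left(D \right)} = \frac{1}{3}$
$C = -14$ ($C = \frac{1}{3} \left(-42\right) = -14$)
$- C = \left(-1\right) \left(-14\right) = 14$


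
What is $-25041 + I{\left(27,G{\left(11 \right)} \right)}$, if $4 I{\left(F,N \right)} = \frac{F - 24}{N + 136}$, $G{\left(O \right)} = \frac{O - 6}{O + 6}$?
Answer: $- \frac{232079937}{9268} \approx -25041.0$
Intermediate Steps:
$G{\left(O \right)} = \frac{-6 + O}{6 + O}$
$I{\left(F,N \right)} = \frac{-24 + F}{4 \left(136 + N\right)}$ ($I{\left(F,N \right)} = \frac{\left(F - 24\right) \frac{1}{N + 136}}{4} = \frac{\left(-24 + F\right) \frac{1}{136 + N}}{4} = \frac{\frac{1}{136 + N} \left(-24 + F\right)}{4} = \frac{-24 + F}{4 \left(136 + N\right)}$)
$-25041 + I{\left(27,G{\left(11 \right)} \right)} = -25041 + \frac{-24 + 27}{4 \left(136 + \frac{-6 + 11}{6 + 11}\right)} = -25041 + \frac{1}{4} \frac{1}{136 + \frac{1}{17} \cdot 5} \cdot 3 = -25041 + \frac{1}{4} \frac{1}{136 + \frac{5}{17}} \cdot 3 = -25041 + \frac{1}{4} \frac{1}{\frac{2317}{17}} \cdot 3 = -25041 + \frac{1}{4} \cdot \frac{17}{2317} \cdot 3 = -25041 + \frac{51}{9268} = - \frac{232079937}{9268}$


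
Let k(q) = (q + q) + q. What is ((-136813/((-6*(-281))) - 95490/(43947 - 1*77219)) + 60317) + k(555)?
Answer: 868146979837/14024148 ≈ 61904.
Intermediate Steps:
k(q) = 3*q (k(q) = 2*q + q = 3*q)
((-136813/((-6*(-281))) - 95490/(43947 - 1*77219)) + 60317) + k(555) = ((-136813/((-6*(-281))) - 95490/(43947 - 1*77219)) + 60317) + 3*555 = ((-136813/1686 - 95490/(43947 - 77219)) + 60317) + 1665 = ((-136813*1/1686 - 95490/(-33272)) + 60317) + 1665 = ((-136813/1686 - 95490*(-1/33272)) + 60317) + 1665 = ((-136813/1686 + 47745/16636) + 60317) + 1665 = (-1097761499/14024148 + 60317) + 1665 = 844796773417/14024148 + 1665 = 868146979837/14024148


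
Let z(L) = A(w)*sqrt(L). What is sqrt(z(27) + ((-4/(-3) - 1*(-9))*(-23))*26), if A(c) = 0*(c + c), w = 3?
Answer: I*sqrt(55614)/3 ≈ 78.609*I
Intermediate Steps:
A(c) = 0 (A(c) = 0*(2*c) = 0)
z(L) = 0 (z(L) = 0*sqrt(L) = 0)
sqrt(z(27) + ((-4/(-3) - 1*(-9))*(-23))*26) = sqrt(0 + ((-4/(-3) - 1*(-9))*(-23))*26) = sqrt(0 + ((-4*(-1/3) + 9)*(-23))*26) = sqrt(0 + ((4/3 + 9)*(-23))*26) = sqrt(0 + ((31/3)*(-23))*26) = sqrt(0 - 713/3*26) = sqrt(0 - 18538/3) = sqrt(-18538/3) = I*sqrt(55614)/3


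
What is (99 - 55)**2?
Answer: 1936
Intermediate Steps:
(99 - 55)**2 = 44**2 = 1936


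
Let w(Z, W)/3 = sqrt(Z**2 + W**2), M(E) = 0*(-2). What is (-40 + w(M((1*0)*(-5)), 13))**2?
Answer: 1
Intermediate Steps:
M(E) = 0
w(Z, W) = 3*sqrt(W**2 + Z**2) (w(Z, W) = 3*sqrt(Z**2 + W**2) = 3*sqrt(W**2 + Z**2))
(-40 + w(M((1*0)*(-5)), 13))**2 = (-40 + 3*sqrt(13**2 + 0**2))**2 = (-40 + 3*sqrt(169 + 0))**2 = (-40 + 3*sqrt(169))**2 = (-40 + 3*13)**2 = (-40 + 39)**2 = (-1)**2 = 1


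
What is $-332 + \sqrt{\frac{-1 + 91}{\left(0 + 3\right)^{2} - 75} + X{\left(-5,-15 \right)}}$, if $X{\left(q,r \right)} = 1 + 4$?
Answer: $-332 + \frac{2 \sqrt{110}}{11} \approx -330.09$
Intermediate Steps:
$X{\left(q,r \right)} = 5$
$-332 + \sqrt{\frac{-1 + 91}{\left(0 + 3\right)^{2} - 75} + X{\left(-5,-15 \right)}} = -332 + \sqrt{\frac{-1 + 91}{\left(0 + 3\right)^{2} - 75} + 5} = -332 + \sqrt{\frac{90}{3^{2} - 75} + 5} = -332 + \sqrt{\frac{90}{9 - 75} + 5} = -332 + \sqrt{\frac{90}{-66} + 5} = -332 + \sqrt{90 \left(- \frac{1}{66}\right) + 5} = -332 + \sqrt{- \frac{15}{11} + 5} = -332 + \sqrt{\frac{40}{11}} = -332 + \frac{2 \sqrt{110}}{11}$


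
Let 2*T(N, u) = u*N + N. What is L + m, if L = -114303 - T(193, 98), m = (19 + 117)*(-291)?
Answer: -326865/2 ≈ -1.6343e+5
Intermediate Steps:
m = -39576 (m = 136*(-291) = -39576)
T(N, u) = N/2 + N*u/2 (T(N, u) = (u*N + N)/2 = (N*u + N)/2 = (N + N*u)/2 = N/2 + N*u/2)
L = -247713/2 (L = -114303 - 193*(1 + 98)/2 = -114303 - 193*99/2 = -114303 - 1*19107/2 = -114303 - 19107/2 = -247713/2 ≈ -1.2386e+5)
L + m = -247713/2 - 39576 = -326865/2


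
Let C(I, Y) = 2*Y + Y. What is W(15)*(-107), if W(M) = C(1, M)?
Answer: -4815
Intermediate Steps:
C(I, Y) = 3*Y
W(M) = 3*M
W(15)*(-107) = (3*15)*(-107) = 45*(-107) = -4815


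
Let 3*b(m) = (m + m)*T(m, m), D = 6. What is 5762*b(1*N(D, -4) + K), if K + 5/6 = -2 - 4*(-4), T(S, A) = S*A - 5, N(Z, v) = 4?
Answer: 3094732747/162 ≈ 1.9103e+7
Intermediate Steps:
T(S, A) = -5 + A*S (T(S, A) = A*S - 5 = -5 + A*S)
K = 79/6 (K = -⅚ + (-2 - 4*(-4)) = -⅚ + (-2 + 16) = -⅚ + 14 = 79/6 ≈ 13.167)
b(m) = 2*m*(-5 + m²)/3 (b(m) = ((m + m)*(-5 + m*m))/3 = ((2*m)*(-5 + m²))/3 = (2*m*(-5 + m²))/3 = 2*m*(-5 + m²)/3)
5762*b(1*N(D, -4) + K) = 5762*(2*(1*4 + 79/6)*(-5 + (1*4 + 79/6)²)/3) = 5762*(2*(4 + 79/6)*(-5 + (4 + 79/6)²)/3) = 5762*((⅔)*(103/6)*(-5 + (103/6)²)) = 5762*((⅔)*(103/6)*(-5 + 10609/36)) = 5762*((⅔)*(103/6)*(10429/36)) = 5762*(1074187/324) = 3094732747/162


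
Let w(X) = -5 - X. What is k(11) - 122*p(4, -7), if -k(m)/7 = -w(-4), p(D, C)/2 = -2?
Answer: 481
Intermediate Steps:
p(D, C) = -4 (p(D, C) = 2*(-2) = -4)
k(m) = -7 (k(m) = -(-7)*(-5 - 1*(-4)) = -(-7)*(-5 + 4) = -(-7)*(-1) = -7*1 = -7)
k(11) - 122*p(4, -7) = -7 - 122*(-4) = -7 + 488 = 481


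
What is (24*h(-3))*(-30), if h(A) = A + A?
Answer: 4320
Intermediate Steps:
h(A) = 2*A
(24*h(-3))*(-30) = (24*(2*(-3)))*(-30) = (24*(-6))*(-30) = -144*(-30) = 4320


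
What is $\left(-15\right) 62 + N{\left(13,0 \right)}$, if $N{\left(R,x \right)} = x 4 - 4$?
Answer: $-934$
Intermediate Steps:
$N{\left(R,x \right)} = -4 + 4 x$ ($N{\left(R,x \right)} = 4 x - 4 = -4 + 4 x$)
$\left(-15\right) 62 + N{\left(13,0 \right)} = \left(-15\right) 62 + \left(-4 + 4 \cdot 0\right) = -930 + \left(-4 + 0\right) = -930 - 4 = -934$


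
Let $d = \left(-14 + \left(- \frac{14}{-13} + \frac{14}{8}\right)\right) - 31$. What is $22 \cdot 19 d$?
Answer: $- \frac{458337}{26} \approx -17628.0$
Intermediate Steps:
$d = - \frac{2193}{52}$ ($d = \left(-14 + \left(\left(-14\right) \left(- \frac{1}{13}\right) + 14 \cdot \frac{1}{8}\right)\right) - 31 = \left(-14 + \left(\frac{14}{13} + \frac{7}{4}\right)\right) - 31 = \left(-14 + \frac{147}{52}\right) - 31 = - \frac{581}{52} - 31 = - \frac{2193}{52} \approx -42.173$)
$22 \cdot 19 d = 22 \cdot 19 \left(- \frac{2193}{52}\right) = 418 \left(- \frac{2193}{52}\right) = - \frac{458337}{26}$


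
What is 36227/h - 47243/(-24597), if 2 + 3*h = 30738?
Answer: 242663965/44471376 ≈ 5.4566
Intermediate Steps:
h = 30736/3 (h = -⅔ + (⅓)*30738 = -⅔ + 10246 = 30736/3 ≈ 10245.)
36227/h - 47243/(-24597) = 36227/(30736/3) - 47243/(-24597) = 36227*(3/30736) - 47243*(-1/24597) = 6393/1808 + 47243/24597 = 242663965/44471376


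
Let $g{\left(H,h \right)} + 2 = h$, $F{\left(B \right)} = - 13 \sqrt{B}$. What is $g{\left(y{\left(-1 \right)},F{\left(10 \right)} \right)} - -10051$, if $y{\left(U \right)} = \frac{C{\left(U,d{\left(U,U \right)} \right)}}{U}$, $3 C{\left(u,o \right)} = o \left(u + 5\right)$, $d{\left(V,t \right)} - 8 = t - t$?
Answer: $10049 - 13 \sqrt{10} \approx 10008.0$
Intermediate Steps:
$d{\left(V,t \right)} = 8$ ($d{\left(V,t \right)} = 8 + \left(t - t\right) = 8 + 0 = 8$)
$C{\left(u,o \right)} = \frac{o \left(5 + u\right)}{3}$ ($C{\left(u,o \right)} = \frac{o \left(u + 5\right)}{3} = \frac{o \left(5 + u\right)}{3}$)
$y{\left(U \right)} = \frac{\frac{40}{3} + \frac{8 U}{3}}{U}$ ($y{\left(U \right)} = \frac{\frac{1}{3} \cdot 8 \left(5 + U\right)}{U} = \frac{\frac{40}{3} + \frac{8 U}{3}}{U}$)
$g{\left(H,h \right)} = -2 + h$
$g{\left(y{\left(-1 \right)},F{\left(10 \right)} \right)} - -10051 = \left(-2 - 13 \sqrt{10}\right) - -10051 = \left(-2 - 13 \sqrt{10}\right) + 10051 = 10049 - 13 \sqrt{10}$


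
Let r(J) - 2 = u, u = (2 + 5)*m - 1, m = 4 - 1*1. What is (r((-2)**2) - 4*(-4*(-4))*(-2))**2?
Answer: 22500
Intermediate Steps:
m = 3 (m = 4 - 1 = 3)
u = 20 (u = (2 + 5)*3 - 1 = 7*3 - 1 = 21 - 1 = 20)
r(J) = 22 (r(J) = 2 + 20 = 22)
(r((-2)**2) - 4*(-4*(-4))*(-2))**2 = (22 - 4*(-4*(-4))*(-2))**2 = (22 - 64*(-2))**2 = (22 - 4*(-32))**2 = (22 + 128)**2 = 150**2 = 22500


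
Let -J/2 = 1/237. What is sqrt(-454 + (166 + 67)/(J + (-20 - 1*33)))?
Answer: 7*I*sqrt(1476491701)/12563 ≈ 21.41*I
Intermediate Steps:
J = -2/237 ≈ -0.0084388
sqrt(-454 + (166 + 67)/(J + (-20 - 1*33))) = sqrt(-454 + (166 + 67)/(-2/237 + (-20 - 1*33))) = sqrt(-454 + 233/(-2/237 + (-20 - 33))) = sqrt(-454 + 233/(-2/237 - 53)) = sqrt(-454 + 233/(-12563/237)) = sqrt(-454 + 233*(-237/12563)) = sqrt(-454 - 55221/12563) = sqrt(-5758823/12563) = 7*I*sqrt(1476491701)/12563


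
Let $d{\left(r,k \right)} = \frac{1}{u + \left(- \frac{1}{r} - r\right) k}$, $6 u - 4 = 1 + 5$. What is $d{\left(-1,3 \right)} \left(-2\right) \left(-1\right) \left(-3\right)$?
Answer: $- \frac{18}{23} \approx -0.78261$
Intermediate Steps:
$u = \frac{5}{3}$ ($u = \frac{2}{3} + \frac{1 + 5}{6} = \frac{2}{3} + \frac{1}{6} \cdot 6 = \frac{2}{3} + 1 = \frac{5}{3} \approx 1.6667$)
$d{\left(r,k \right)} = \frac{1}{\frac{5}{3} + k \left(- r - \frac{1}{r}\right)}$ ($d{\left(r,k \right)} = \frac{1}{\frac{5}{3} + \left(- \frac{1}{r} - r\right) k} = \frac{1}{\frac{5}{3} + \left(- r - \frac{1}{r}\right) k} = \frac{1}{\frac{5}{3} + k \left(- r - \frac{1}{r}\right)}$)
$d{\left(-1,3 \right)} \left(-2\right) \left(-1\right) \left(-3\right) = \left(-3\right) \left(-1\right) \frac{1}{\left(-5\right) \left(-1\right) + 3 \cdot 3 + 3 \cdot 3 \left(-1\right)^{2}} \left(-2\right) \left(-1\right) \left(-3\right) = \left(-3\right) \left(-1\right) \frac{1}{5 + 9 + 3 \cdot 3 \cdot 1} \cdot 2 \left(-3\right) = \left(-3\right) \left(-1\right) \frac{1}{5 + 9 + 9} \left(-6\right) = \left(-3\right) \left(-1\right) \frac{1}{23} \left(-6\right) = \frac{3}{23} \left(-6\right) = - \frac{18}{23}$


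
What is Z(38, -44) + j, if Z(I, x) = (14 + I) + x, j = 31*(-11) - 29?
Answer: -362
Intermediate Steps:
j = -370 (j = -341 - 29 = -370)
Z(I, x) = 14 + I + x
Z(38, -44) + j = (14 + 38 - 44) - 370 = 8 - 370 = -362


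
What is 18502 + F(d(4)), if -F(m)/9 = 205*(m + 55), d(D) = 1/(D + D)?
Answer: -665629/8 ≈ -83204.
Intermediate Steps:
d(D) = 1/(2*D)
F(m) = -101475 - 1845*m (F(m) = -1845*(m + 55) = -1845*(55 + m) = -9*(11275 + 205*m) = -101475 - 1845*m)
18502 + F(d(4)) = 18502 + (-101475 - 1845/(2*4)) = 18502 + (-101475 - 1845*⅛) = 18502 + (-101475 - 1845/8) = 18502 - 813645/8 = -665629/8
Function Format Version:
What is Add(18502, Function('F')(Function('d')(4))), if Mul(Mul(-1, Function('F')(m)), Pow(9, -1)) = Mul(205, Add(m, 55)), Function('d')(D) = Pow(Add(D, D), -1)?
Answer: Rational(-665629, 8) ≈ -83204.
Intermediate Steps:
Function('d')(D) = Mul(Rational(1, 2), Pow(D, -1)) (Function('d')(D) = Pow(Mul(2, D), -1) = Mul(Rational(1, 2), Pow(D, -1)))
Function('F')(m) = Add(-101475, Mul(-1845, m)) (Function('F')(m) = Mul(-9, Mul(205, Add(m, 55))) = Mul(-9, Mul(205, Add(55, m))) = Mul(-9, Add(11275, Mul(205, m))) = Add(-101475, Mul(-1845, m)))
Add(18502, Function('F')(Function('d')(4))) = Add(18502, Add(-101475, Mul(-1845, Mul(Rational(1, 2), Pow(4, -1))))) = Add(18502, Add(-101475, Mul(-1845, Mul(Rational(1, 2), Rational(1, 4))))) = Add(18502, Add(-101475, Mul(-1845, Rational(1, 8)))) = Add(18502, Add(-101475, Rational(-1845, 8))) = Add(18502, Rational(-813645, 8)) = Rational(-665629, 8)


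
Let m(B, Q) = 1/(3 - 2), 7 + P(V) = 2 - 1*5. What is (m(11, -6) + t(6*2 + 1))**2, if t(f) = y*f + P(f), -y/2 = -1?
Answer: 289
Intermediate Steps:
P(V) = -10 (P(V) = -7 + (2 - 1*5) = -7 + (2 - 5) = -7 - 3 = -10)
m(B, Q) = 1 (m(B, Q) = 1/1 = 1)
y = 2 (y = -2*(-1) = 2)
t(f) = -10 + 2*f (t(f) = 2*f - 10 = -10 + 2*f)
(m(11, -6) + t(6*2 + 1))**2 = (1 + (-10 + 2*(6*2 + 1)))**2 = (1 + (-10 + 2*(12 + 1)))**2 = (1 + (-10 + 2*13))**2 = (1 + (-10 + 26))**2 = (1 + 16)**2 = 17**2 = 289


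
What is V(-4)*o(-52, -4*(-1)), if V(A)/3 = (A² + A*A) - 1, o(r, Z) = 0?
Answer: 0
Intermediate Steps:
V(A) = -3 + 6*A² (V(A) = 3*((A² + A*A) - 1) = 3*((A² + A²) - 1) = 3*(2*A² - 1) = 3*(-1 + 2*A²) = -3 + 6*A²)
V(-4)*o(-52, -4*(-1)) = (-3 + 6*(-4)²)*0 = (-3 + 6*16)*0 = (-3 + 96)*0 = 93*0 = 0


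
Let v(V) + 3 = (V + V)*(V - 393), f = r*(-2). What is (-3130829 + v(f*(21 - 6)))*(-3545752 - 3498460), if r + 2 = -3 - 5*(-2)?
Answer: 20906742209584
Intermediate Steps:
r = 5 (r = -2 + (-3 - 5*(-2)) = -2 + (-3 + 10) = -2 + 7 = 5)
f = -10 (f = 5*(-2) = -10)
v(V) = -3 + 2*V*(-393 + V) (v(V) = -3 + (V + V)*(V - 393) = -3 + (2*V)*(-393 + V) = -3 + 2*V*(-393 + V))
(-3130829 + v(f*(21 - 6)))*(-3545752 - 3498460) = (-3130829 + (-3 - (-7860)*(21 - 6) + 2*(-10*(21 - 6))²))*(-3545752 - 3498460) = (-3130829 + (-3 - (-7860)*15 + 2*(-10*15)²))*(-7044212) = (-3130829 + (-3 - 786*(-150) + 2*(-150)²))*(-7044212) = (-3130829 + (-3 + 117900 + 2*22500))*(-7044212) = (-3130829 + (-3 + 117900 + 45000))*(-7044212) = (-3130829 + 162897)*(-7044212) = -2967932*(-7044212) = 20906742209584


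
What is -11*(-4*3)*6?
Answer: 792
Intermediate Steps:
-11*(-4*3)*6 = -(-132)*6 = -11*(-72) = 792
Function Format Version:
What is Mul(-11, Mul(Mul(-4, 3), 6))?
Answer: 792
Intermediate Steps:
Mul(-11, Mul(Mul(-4, 3), 6)) = Mul(-11, Mul(-12, 6)) = Mul(-11, -72) = 792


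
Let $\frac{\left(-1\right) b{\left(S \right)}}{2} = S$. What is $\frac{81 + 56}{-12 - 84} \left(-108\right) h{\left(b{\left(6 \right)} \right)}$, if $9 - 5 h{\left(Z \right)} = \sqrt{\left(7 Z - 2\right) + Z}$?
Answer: $\frac{11097}{40} - \frac{8631 i \sqrt{2}}{40} \approx 277.42 - 305.15 i$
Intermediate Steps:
$b{\left(S \right)} = - 2 S$
$h{\left(Z \right)} = \frac{9}{5} - \frac{\sqrt{-2 + 8 Z}}{5}$ ($h{\left(Z \right)} = \frac{9}{5} - \frac{\sqrt{\left(7 Z - 2\right) + Z}}{5} = \frac{9}{5} - \frac{\sqrt{\left(-2 + 7 Z\right) + Z}}{5} = \frac{9}{5} - \frac{\sqrt{-2 + 8 Z}}{5}$)
$\frac{81 + 56}{-12 - 84} \left(-108\right) h{\left(b{\left(6 \right)} \right)} = \frac{81 + 56}{-12 - 84} \left(-108\right) \left(\frac{9}{5} - \frac{\sqrt{-2 + 8 \left(\left(-2\right) 6\right)}}{5}\right) = \frac{137}{-96} \left(-108\right) \left(\frac{9}{5} - \frac{\sqrt{-2 + 8 \left(-12\right)}}{5}\right) = 137 \left(- \frac{1}{96}\right) \left(-108\right) \left(\frac{9}{5} - \frac{\sqrt{-2 - 96}}{5}\right) = \left(- \frac{137}{96}\right) \left(-108\right) \left(\frac{9}{5} - \frac{\sqrt{-98}}{5}\right) = \frac{1233 \left(\frac{9}{5} - \frac{7 i \sqrt{2}}{5}\right)}{8} = \frac{11097}{40} - \frac{8631 i \sqrt{2}}{40}$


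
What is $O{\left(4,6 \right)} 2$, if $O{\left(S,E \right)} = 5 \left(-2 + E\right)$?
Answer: $40$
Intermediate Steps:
$O{\left(S,E \right)} = -10 + 5 E$
$O{\left(4,6 \right)} 2 = \left(-10 + 5 \cdot 6\right) 2 = \left(-10 + 30\right) 2 = 20 \cdot 2 = 40$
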